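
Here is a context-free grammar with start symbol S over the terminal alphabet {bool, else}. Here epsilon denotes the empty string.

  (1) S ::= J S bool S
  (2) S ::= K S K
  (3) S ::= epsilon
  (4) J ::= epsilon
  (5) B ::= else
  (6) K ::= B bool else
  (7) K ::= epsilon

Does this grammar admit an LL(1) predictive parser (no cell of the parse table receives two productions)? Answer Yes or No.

No

FIRST(S) = {epsilon, bool, else}
FIRST(J) = {epsilon}
FIRST(B) = {else}
FIRST(K) = {epsilon, else}
FOLLOW(S) = {$, bool, else}
FOLLOW(J) = {bool, else}
FOLLOW(B) = {bool}
FOLLOW(K) = {$, bool, else}
Cell M[K, else] receives both K ::= B bool else and K ::= epsilon — the grammar is not LL(1).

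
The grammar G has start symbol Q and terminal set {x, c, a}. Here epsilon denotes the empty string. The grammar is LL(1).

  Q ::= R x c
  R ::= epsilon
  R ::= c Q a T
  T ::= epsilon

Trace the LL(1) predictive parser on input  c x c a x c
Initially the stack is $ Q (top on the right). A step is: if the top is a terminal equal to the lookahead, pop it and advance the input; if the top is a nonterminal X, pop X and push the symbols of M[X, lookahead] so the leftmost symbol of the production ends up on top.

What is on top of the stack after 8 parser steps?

     Stack            Input          Action
  1  $ Q              c x c a x c $  expand Q ::= R x c
  2  $ c x R          c x c a x c $  expand R ::= c Q a T
  3  $ c x T a Q c    c x c a x c $  match c
  4  $ c x T a Q      x c a x c $    expand Q ::= R x c
  5  $ c x T a c x R  x c a x c $    expand R ::= epsilon
  6  $ c x T a c x    x c a x c $    match x
  7  $ c x T a c      c a x c $      match c
  8  $ c x T a        a x c $        match a
Stack after step 8: $ c x T (top = T).

T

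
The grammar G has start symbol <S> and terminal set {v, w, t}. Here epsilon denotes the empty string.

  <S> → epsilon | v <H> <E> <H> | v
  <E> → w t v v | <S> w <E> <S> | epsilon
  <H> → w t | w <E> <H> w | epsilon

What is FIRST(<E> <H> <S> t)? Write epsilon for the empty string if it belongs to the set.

FIRST(<S>): from <S>→epsilon we get {epsilon}; from <S>→v <H> <E> <H> we get {v}; from <S>→v we get {v}. So FIRST(<S>) = {epsilon, v}.
FIRST(<H>): from <H>→w t we get {w}; from <H>→w <E> <H> w we get {w}; from <H>→epsilon we get {epsilon}. So FIRST(<H>) = {epsilon, w}.
FIRST(<E>): from <E>→w t v v we get {w}; from <E>→<S> w <E> <S> we get {v, w}; from <E>→epsilon we get {epsilon}. So FIRST(<E>) = {epsilon, v, w}.
FIRST(<E> <H> <S> t): take FIRST of each symbol in turn, carrying on past any symbol whose FIRST contains epsilon; result {t, v, w}.

{t, v, w}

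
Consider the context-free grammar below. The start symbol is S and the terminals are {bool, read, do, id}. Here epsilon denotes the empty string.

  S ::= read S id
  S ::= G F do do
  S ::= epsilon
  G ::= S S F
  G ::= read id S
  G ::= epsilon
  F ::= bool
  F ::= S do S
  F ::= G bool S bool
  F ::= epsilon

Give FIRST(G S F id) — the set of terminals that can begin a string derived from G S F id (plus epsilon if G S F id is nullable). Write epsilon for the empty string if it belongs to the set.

FIRST(S): from S::=read S id we get {read}; from S::=G F do do we get {bool, do, read}; from S::=epsilon we get {epsilon}. So FIRST(S) = {epsilon, bool, do, read}.
FIRST(G): from G::=S S F we get {epsilon, bool, do, read}; from G::=read id S we get {read}; from G::=epsilon we get {epsilon}. So FIRST(G) = {epsilon, bool, do, read}.
FIRST(F): from F::=bool we get {bool}; from F::=S do S we get {bool, do, read}; from F::=G bool S bool we get {bool, do, read}; from F::=epsilon we get {epsilon}. So FIRST(F) = {epsilon, bool, do, read}.
FIRST(G S F id): take FIRST of each symbol in turn, carrying on past any symbol whose FIRST contains epsilon; result {bool, do, id, read}.

{bool, do, id, read}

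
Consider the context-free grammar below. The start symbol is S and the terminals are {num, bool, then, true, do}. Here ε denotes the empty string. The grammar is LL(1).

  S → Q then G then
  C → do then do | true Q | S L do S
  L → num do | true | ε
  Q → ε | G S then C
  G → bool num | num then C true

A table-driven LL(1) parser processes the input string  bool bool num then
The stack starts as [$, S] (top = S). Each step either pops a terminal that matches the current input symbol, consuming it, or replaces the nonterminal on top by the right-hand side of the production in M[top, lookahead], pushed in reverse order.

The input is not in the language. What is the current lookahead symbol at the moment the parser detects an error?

step 1: stack=$ S  input=bool bool num then $  — expand S → Q then G then
step 2: stack=$ then G then Q  input=bool bool num then $  — expand Q → G S then C
step 3: stack=$ then G then C then S G  input=bool bool num then $  — expand G → bool num
step 4: stack=$ then G then C then S num bool  input=bool bool num then $  — match bool
step 5: stack=$ then G then C then S num  input=bool num then $  — error: top is terminal num but lookahead is bool

bool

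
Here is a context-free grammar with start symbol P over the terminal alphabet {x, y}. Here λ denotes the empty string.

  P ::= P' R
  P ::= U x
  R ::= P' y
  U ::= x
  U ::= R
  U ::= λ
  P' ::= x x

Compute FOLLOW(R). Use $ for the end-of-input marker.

{$, x}

FIRST(P') = {x}
FIRST(R) = {x}  (via P' y)
FIRST(U) = {λ, x}  (via R)
FIRST(P) = {x}  (via P' R, U x)
FOLLOW(P) includes $ since P is the start symbol.
FOLLOW(P): P appears on no right-hand side. Thus FOLLOW(P) = {$}.
FOLLOW(U): in P::=U x, U is followed by x with FIRST {x}. Thus FOLLOW(U) = {x}.
FOLLOW(R): in P::=P' R, the suffix after R is empty, so FOLLOW(R) ⊇ FOLLOW(P) = {$}; in U::=R, the suffix after R is empty, so FOLLOW(R) ⊇ FOLLOW(U) = {x}. Thus FOLLOW(R) = {$, x}.
FOLLOW(P'): in P::=P' R, P' is followed by R with FIRST {x}; in R::=P' y, P' is followed by y with FIRST {y}. Thus FOLLOW(P') = {x, y}.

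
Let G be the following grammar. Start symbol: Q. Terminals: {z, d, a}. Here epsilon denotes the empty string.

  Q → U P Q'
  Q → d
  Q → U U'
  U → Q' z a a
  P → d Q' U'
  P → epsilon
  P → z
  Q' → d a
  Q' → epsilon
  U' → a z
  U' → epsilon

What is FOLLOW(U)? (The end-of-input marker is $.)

{$, a, d, z}

FIRST(P) = {epsilon, d, z}
FIRST(Q') = {epsilon, d}
FIRST(U') = {epsilon, a}
FIRST(U) = {d, z}  (via Q' z a a)
FIRST(Q) = {d, z}  (via U P Q', U U')
FOLLOW(Q) includes $ since Q is the start symbol.
FOLLOW(Q): Q appears on no right-hand side. Thus FOLLOW(Q) = {$}.
FOLLOW(U): in Q→U P Q', U is followed by P Q' with FIRST {epsilon, d, z}; in Q→U P Q', the suffix after U is nullable, so FOLLOW(U) ⊇ FOLLOW(Q) = {$}; in Q→U U', U is followed by U' with FIRST {epsilon, a}; in Q→U U', the suffix after U is nullable, so FOLLOW(U) ⊇ FOLLOW(Q) = {$}. Thus FOLLOW(U) = {$, a, d, z}.
FOLLOW(P): in Q→U P Q', P is followed by Q' with FIRST {epsilon, d}; in Q→U P Q', the suffix after P is nullable, so FOLLOW(P) ⊇ FOLLOW(Q) = {$}. Thus FOLLOW(P) = {$, d}.
FOLLOW(Q'): in Q→U P Q', the suffix after Q' is empty, so FOLLOW(Q') ⊇ FOLLOW(Q) = {$}; in U→Q' z a a, Q' is followed by z a a with FIRST {z}; in P→d Q' U', Q' is followed by U' with FIRST {epsilon, a}; in P→d Q' U', the suffix after Q' is nullable, so FOLLOW(Q') ⊇ FOLLOW(P) = {$, d}. Thus FOLLOW(Q') = {$, a, d, z}.
FOLLOW(U'): in Q→U U', the suffix after U' is empty, so FOLLOW(U') ⊇ FOLLOW(Q) = {$}; in P→d Q' U', the suffix after U' is empty, so FOLLOW(U') ⊇ FOLLOW(P) = {$, d}. Thus FOLLOW(U') = {$, d}.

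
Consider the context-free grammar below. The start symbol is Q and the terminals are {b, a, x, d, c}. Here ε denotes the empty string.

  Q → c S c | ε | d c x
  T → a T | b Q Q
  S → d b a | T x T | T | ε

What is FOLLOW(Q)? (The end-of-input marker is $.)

{$, c, d, x}

FIRST(Q): from Q→c S c we get {c}; from Q→ε we get {ε}; from Q→d c x we get {d}. So FIRST(Q) = {ε, c, d}.
FIRST(T): from T→a T we get {a}; from T→b Q Q we get {b}. So FIRST(T) = {a, b}.
FIRST(S): from S→d b a we get {d}; from S→T x T we get {a, b}; from S→T we get {a, b}; from S→ε we get {ε}. So FIRST(S) = {ε, a, b, d}.
FOLLOW(Q) includes $ since Q is the start symbol.
FOLLOW(S): in Q→c S c, S is followed by c with FIRST {c}. Thus FOLLOW(S) = {c}.
FOLLOW(T): in T→a T, the suffix after T is empty (adds nothing new); in S→T x T (occurrence 1), T is followed by x T with FIRST {x}; in S→T x T (occurrence 2), the suffix after T is empty, so FOLLOW(T) ⊇ FOLLOW(S) = {c}; in S→T, the suffix after T is empty, so FOLLOW(T) ⊇ FOLLOW(S) = {c}. Thus FOLLOW(T) = {c, x}.
FOLLOW(Q): in T→b Q Q (occurrence 1), Q is followed by Q with FIRST {ε, c, d}; in T→b Q Q (occurrence 1), the suffix after Q is nullable, so FOLLOW(Q) ⊇ FOLLOW(T) = {c, x}; in T→b Q Q (occurrence 2), the suffix after Q is empty, so FOLLOW(Q) ⊇ FOLLOW(T) = {c, x}. Thus FOLLOW(Q) = {$, c, d, x}.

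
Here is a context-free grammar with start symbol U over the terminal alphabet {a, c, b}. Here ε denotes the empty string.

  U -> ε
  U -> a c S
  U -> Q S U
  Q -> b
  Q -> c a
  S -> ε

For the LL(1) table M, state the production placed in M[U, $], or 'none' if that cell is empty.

U -> ε

FIRST(Q) = {b, c}
FIRST(S) = {ε}
FIRST(U) = {ε, a, b, c}  (via Q S U)
FOLLOW(U) includes $ since U is the start symbol.
FOLLOW(U): in U->Q S U, the suffix after U is empty (adds nothing new). Thus FOLLOW(U) = {$}.
For U -> ε: FIRST(ε) = {ε}, so it goes in M[U, t] for t ∈ {}; since ε ∈ FIRST, also for every t ∈ FOLLOW(U) = {$}.
For U -> a c S: FIRST(a c S) = {a}, so it goes in M[U, t] for t ∈ {a}.
For U -> Q S U: FIRST(Q S U) = {b, c}, so it goes in M[U, t] for t ∈ {b, c}.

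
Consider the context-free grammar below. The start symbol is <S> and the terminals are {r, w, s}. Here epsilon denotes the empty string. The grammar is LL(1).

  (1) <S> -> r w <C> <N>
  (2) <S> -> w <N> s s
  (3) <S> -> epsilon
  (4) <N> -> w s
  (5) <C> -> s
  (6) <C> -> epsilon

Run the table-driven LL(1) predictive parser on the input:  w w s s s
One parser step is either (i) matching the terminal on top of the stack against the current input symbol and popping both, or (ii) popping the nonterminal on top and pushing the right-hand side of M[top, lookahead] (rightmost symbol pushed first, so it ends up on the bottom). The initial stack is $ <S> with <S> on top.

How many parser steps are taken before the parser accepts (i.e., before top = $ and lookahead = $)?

7

     Stack        Input        Action
  1  $ <S>        w w s s s $  expand <S> -> w <N> s s
  2  $ s s <N> w  w w s s s $  match w
  3  $ s s <N>    w s s s $    expand <N> -> w s
  4  $ s s s w    w s s s $    match w
  5  $ s s s      s s s $      match s
  6  $ s s        s s $        match s
  7  $ s          s $          match s
Accept reached after 7 steps.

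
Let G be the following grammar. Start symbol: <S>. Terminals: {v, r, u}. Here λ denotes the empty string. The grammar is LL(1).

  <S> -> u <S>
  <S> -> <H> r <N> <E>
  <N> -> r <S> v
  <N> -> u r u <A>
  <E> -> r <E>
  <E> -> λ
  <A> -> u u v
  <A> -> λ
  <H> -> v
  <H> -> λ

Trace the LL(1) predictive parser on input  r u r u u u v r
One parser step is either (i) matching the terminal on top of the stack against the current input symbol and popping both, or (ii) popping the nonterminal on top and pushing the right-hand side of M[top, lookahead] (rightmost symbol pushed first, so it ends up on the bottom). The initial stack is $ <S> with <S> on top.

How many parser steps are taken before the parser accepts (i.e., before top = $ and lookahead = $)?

      Stack            Input              Action
   1  $ <S>            r u r u u u v r $  expand <S> -> <H> r <N> <E>
   2  $ <E> <N> r <H>  r u r u u u v r $  expand <H> -> λ
   3  $ <E> <N> r      r u r u u u v r $  match r
   4  $ <E> <N>        u r u u u v r $    expand <N> -> u r u <A>
   5  $ <E> <A> u r u  u r u u u v r $    match u
   6  $ <E> <A> u r    r u u u v r $      match r
   7  $ <E> <A> u      u u u v r $        match u
   8  $ <E> <A>        u u v r $          expand <A> -> u u v
   9  $ <E> v u u      u u v r $          match u
  10  $ <E> v u        u v r $            match u
  11  $ <E> v          v r $              match v
  12  $ <E>            r $                expand <E> -> r <E>
  13  $ <E> r          r $                match r
  14  $ <E>            $                  expand <E> -> λ
Accept reached after 14 steps.

14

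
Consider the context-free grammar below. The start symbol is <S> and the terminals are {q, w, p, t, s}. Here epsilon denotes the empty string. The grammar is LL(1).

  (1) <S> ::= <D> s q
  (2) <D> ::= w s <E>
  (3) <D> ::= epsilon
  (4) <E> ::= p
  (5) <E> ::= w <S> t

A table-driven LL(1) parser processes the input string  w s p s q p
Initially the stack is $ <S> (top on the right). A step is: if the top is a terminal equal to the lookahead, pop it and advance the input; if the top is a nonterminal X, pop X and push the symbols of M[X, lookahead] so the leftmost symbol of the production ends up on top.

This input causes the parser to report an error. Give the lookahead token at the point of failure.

p

step 1: stack=$ <S>  input=w s p s q p $  — expand <S> ::= <D> s q
step 2: stack=$ q s <D>  input=w s p s q p $  — expand <D> ::= w s <E>
step 3: stack=$ q s <E> s w  input=w s p s q p $  — match w
step 4: stack=$ q s <E> s  input=s p s q p $  — match s
step 5: stack=$ q s <E>  input=p s q p $  — expand <E> ::= p
step 6: stack=$ q s p  input=p s q p $  — match p
step 7: stack=$ q s  input=s q p $  — match s
step 8: stack=$ q  input=q p $  — match q
step 9: stack=$  input=p $  — error: stack empty but input remains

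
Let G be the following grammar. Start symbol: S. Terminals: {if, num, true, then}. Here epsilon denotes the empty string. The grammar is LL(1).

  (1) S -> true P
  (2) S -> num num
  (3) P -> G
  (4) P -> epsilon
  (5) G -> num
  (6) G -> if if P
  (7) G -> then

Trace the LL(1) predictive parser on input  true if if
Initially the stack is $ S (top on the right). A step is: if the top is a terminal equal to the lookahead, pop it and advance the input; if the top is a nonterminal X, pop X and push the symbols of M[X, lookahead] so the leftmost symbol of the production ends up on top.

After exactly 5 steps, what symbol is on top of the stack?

step 1: stack=$ S  input=true if if $  — expand S -> true P
step 2: stack=$ P true  input=true if if $  — match true
step 3: stack=$ P  input=if if $  — expand P -> G
step 4: stack=$ G  input=if if $  — expand G -> if if P
step 5: stack=$ P if if  input=if if $  — match if
Stack after step 5: $ P if (top = if).

if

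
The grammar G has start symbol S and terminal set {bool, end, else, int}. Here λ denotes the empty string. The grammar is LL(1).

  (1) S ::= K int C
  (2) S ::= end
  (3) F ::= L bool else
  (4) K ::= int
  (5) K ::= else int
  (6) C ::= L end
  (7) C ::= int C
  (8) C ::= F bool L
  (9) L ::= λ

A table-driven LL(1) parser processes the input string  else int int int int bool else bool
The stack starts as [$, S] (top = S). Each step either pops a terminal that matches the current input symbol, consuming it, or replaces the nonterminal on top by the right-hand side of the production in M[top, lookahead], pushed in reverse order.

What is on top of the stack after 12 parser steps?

      Stack                 Input                                  Action
   1  $ S                   else int int int int bool else bool $  expand S ::= K int C
   2  $ C int K             else int int int int bool else bool $  expand K ::= else int
   3  $ C int int else      else int int int int bool else bool $  match else
   4  $ C int int           int int int int bool else bool $       match int
   5  $ C int               int int int bool else bool $           match int
   6  $ C                   int int bool else bool $               expand C ::= int C
   7  $ C int               int int bool else bool $               match int
   8  $ C                   int bool else bool $                   expand C ::= int C
   9  $ C int               int bool else bool $                   match int
  10  $ C                   bool else bool $                       expand C ::= F bool L
  11  $ L bool F            bool else bool $                       expand F ::= L bool else
  12  $ L bool else bool L  bool else bool $                       expand L ::= λ
Stack after step 12: $ L bool else bool (top = bool).

bool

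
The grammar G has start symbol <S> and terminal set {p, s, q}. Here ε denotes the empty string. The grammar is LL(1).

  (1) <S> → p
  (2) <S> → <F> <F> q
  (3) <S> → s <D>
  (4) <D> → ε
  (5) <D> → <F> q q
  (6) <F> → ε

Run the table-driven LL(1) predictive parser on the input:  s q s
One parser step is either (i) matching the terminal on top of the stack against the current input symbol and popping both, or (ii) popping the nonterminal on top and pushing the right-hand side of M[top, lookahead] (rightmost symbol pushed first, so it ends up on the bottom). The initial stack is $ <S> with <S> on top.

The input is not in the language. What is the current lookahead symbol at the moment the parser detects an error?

s

step 1: stack=$ <S>  input=s q s $  — expand <S> → s <D>
step 2: stack=$ <D> s  input=s q s $  — match s
step 3: stack=$ <D>  input=q s $  — expand <D> → <F> q q
step 4: stack=$ q q <F>  input=q s $  — expand <F> → ε
step 5: stack=$ q q  input=q s $  — match q
step 6: stack=$ q  input=s $  — error: top is terminal q but lookahead is s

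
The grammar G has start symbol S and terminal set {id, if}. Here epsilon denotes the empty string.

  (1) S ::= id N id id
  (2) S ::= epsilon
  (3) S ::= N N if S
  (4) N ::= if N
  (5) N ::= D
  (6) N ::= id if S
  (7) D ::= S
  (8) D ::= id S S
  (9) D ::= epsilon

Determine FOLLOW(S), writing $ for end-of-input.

{$, id, if}

FIRST(S) = {epsilon, id, if}  (via N N if S)
FIRST(D) = {epsilon, id, if}  (via S)
FIRST(N) = {epsilon, id, if}  (via D)
FOLLOW(S) includes $ since S is the start symbol.
FOLLOW(N): in S::=id N id id, N is followed by id id with FIRST {id}; in S::=N N if S (occurrence 1), N is followed by N if S with FIRST {id, if}; in S::=N N if S (occurrence 2), N is followed by if S with FIRST {if}; in N::=if N, the suffix after N is empty (adds nothing new). Thus FOLLOW(N) = {id, if}.
FOLLOW(D): in N::=D, the suffix after D is empty, so FOLLOW(D) ⊇ FOLLOW(N) = {id, if}. Thus FOLLOW(D) = {id, if}.
FOLLOW(S): in S::=N N if S, the suffix after S is empty (adds nothing new); in N::=id if S, the suffix after S is empty, so FOLLOW(S) ⊇ FOLLOW(N) = {id, if}; in D::=S, the suffix after S is empty, so FOLLOW(S) ⊇ FOLLOW(D) = {id, if}; in D::=id S S (occurrence 1), S is followed by S with FIRST {epsilon, id, if}; in D::=id S S (occurrence 1), the suffix after S is nullable, so FOLLOW(S) ⊇ FOLLOW(D) = {id, if}; in D::=id S S (occurrence 2), the suffix after S is empty, so FOLLOW(S) ⊇ FOLLOW(D) = {id, if}. Thus FOLLOW(S) = {$, id, if}.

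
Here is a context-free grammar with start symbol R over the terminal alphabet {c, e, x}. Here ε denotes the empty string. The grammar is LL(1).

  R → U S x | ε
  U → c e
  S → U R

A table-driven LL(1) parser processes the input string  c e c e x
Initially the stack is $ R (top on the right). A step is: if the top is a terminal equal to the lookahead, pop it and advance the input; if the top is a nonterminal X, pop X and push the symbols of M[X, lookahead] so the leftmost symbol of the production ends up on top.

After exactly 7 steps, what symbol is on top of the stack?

step 1: stack=$ R  input=c e c e x $  — expand R → U S x
step 2: stack=$ x S U  input=c e c e x $  — expand U → c e
step 3: stack=$ x S e c  input=c e c e x $  — match c
step 4: stack=$ x S e  input=e c e x $  — match e
step 5: stack=$ x S  input=c e x $  — expand S → U R
step 6: stack=$ x R U  input=c e x $  — expand U → c e
step 7: stack=$ x R e c  input=c e x $  — match c
Stack after step 7: $ x R e (top = e).

e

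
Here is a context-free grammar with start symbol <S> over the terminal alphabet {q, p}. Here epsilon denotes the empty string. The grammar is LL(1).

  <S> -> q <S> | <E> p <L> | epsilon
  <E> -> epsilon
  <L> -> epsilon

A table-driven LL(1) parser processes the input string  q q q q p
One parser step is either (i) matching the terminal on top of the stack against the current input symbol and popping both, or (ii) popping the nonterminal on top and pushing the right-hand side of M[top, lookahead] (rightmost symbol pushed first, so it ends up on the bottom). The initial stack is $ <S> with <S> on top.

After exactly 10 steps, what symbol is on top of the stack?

p

step 1: stack=$ <S>  input=q q q q p $  — expand <S> -> q <S>
step 2: stack=$ <S> q  input=q q q q p $  — match q
step 3: stack=$ <S>  input=q q q p $  — expand <S> -> q <S>
step 4: stack=$ <S> q  input=q q q p $  — match q
step 5: stack=$ <S>  input=q q p $  — expand <S> -> q <S>
step 6: stack=$ <S> q  input=q q p $  — match q
step 7: stack=$ <S>  input=q p $  — expand <S> -> q <S>
step 8: stack=$ <S> q  input=q p $  — match q
step 9: stack=$ <S>  input=p $  — expand <S> -> <E> p <L>
step 10: stack=$ <L> p <E>  input=p $  — expand <E> -> epsilon
Stack after step 10: $ <L> p (top = p).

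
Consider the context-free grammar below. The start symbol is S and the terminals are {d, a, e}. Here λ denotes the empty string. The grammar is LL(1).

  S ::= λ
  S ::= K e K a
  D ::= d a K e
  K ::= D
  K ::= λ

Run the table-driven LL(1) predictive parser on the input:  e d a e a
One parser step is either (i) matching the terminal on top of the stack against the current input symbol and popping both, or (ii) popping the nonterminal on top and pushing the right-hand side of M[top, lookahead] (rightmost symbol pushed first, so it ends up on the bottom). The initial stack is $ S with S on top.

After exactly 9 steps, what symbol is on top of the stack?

a

     Stack        Input        Action
  1  $ S          e d a e a $  expand S ::= K e K a
  2  $ a K e K    e d a e a $  expand K ::= λ
  3  $ a K e      e d a e a $  match e
  4  $ a K        d a e a $    expand K ::= D
  5  $ a D        d a e a $    expand D ::= d a K e
  6  $ a e K a d  d a e a $    match d
  7  $ a e K a    a e a $      match a
  8  $ a e K      e a $        expand K ::= λ
  9  $ a e        e a $        match e
Stack after step 9: $ a (top = a).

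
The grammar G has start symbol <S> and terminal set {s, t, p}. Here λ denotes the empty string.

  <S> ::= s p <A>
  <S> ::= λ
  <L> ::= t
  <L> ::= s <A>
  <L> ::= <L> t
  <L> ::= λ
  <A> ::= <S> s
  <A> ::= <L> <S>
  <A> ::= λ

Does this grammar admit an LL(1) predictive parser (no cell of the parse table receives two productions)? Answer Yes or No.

No

FIRST(<S>) = {λ, s}
FIRST(<L>) = {λ, s, t}
FIRST(<A>) = {λ, s, t}
FOLLOW(<S>) = {$, s, t}
FOLLOW(<L>) = {$, s, t}
FOLLOW(<A>) = {$, s, t}
Cell M[<A>, $] receives both <A> ::= <L> <S> and <A> ::= λ — the grammar is not LL(1).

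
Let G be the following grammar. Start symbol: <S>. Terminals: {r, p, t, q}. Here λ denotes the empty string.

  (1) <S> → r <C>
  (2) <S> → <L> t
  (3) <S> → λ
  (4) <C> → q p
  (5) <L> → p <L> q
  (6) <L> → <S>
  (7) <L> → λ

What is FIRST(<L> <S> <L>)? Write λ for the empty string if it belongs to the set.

FIRST(<C>): from <C>→q p we get {q}. So FIRST(<C>) = {q}.
FIRST(<S>): from <S>→r <C> we get {r}; from <S>→<L> t we get {p, r, t}; from <S>→λ we get {λ}. So FIRST(<S>) = {λ, p, r, t}.
FIRST(<L>): from <L>→p <L> q we get {p}; from <L>→<S> we get {λ, p, r, t}; from <L>→λ we get {λ}. So FIRST(<L>) = {λ, p, r, t}.
FIRST(<L> <S> <L>): take FIRST of each symbol in turn, carrying on past any symbol whose FIRST contains λ; result {λ, p, r, t}.

{λ, p, r, t}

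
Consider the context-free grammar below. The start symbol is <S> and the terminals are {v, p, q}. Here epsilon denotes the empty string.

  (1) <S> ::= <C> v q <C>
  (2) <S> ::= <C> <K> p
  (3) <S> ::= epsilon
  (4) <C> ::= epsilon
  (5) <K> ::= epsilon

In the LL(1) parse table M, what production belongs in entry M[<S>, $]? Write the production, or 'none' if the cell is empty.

<S> ::= epsilon

FIRST(<C>): from <C>::=epsilon we get {epsilon}. So FIRST(<C>) = {epsilon}.
FIRST(<K>): from <K>::=epsilon we get {epsilon}. So FIRST(<K>) = {epsilon}.
FIRST(<S>): from <S>::=<C> v q <C> we get {v}; from <S>::=<C> <K> p we get {p}; from <S>::=epsilon we get {epsilon}. So FIRST(<S>) = {epsilon, p, v}.
FOLLOW(<S>) includes $ since <S> is the start symbol.
FOLLOW(<S>): <S> appears on no right-hand side. Thus FOLLOW(<S>) = {$}.
For <S> ::= <C> v q <C>: FIRST(<C> v q <C>) = {v}, so it goes in M[<S>, t] for t ∈ {v}.
For <S> ::= <C> <K> p: FIRST(<C> <K> p) = {p}, so it goes in M[<S>, t] for t ∈ {p}.
For <S> ::= epsilon: FIRST(epsilon) = {epsilon}, so it goes in M[<S>, t] for t ∈ {}; since epsilon ∈ FIRST, also for every t ∈ FOLLOW(<S>) = {$}.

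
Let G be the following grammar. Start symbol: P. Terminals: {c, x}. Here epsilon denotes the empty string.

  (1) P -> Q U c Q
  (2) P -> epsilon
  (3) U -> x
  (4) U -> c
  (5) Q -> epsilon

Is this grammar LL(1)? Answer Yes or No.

Yes

FIRST(P) = {epsilon, c, x}
FIRST(U) = {c, x}
FIRST(Q) = {epsilon}
FOLLOW(P) = {$}
FOLLOW(U) = {c}
FOLLOW(Q) = {$, c, x}
Each cell of M receives at most one production.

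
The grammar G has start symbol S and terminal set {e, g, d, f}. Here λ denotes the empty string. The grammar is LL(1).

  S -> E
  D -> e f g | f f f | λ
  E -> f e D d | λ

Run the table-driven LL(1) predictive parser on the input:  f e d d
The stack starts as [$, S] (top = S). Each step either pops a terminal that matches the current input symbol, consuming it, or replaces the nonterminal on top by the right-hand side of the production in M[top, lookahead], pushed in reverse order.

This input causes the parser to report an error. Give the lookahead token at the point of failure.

step 1: stack=$ S  input=f e d d $  — expand S -> E
step 2: stack=$ E  input=f e d d $  — expand E -> f e D d
step 3: stack=$ d D e f  input=f e d d $  — match f
step 4: stack=$ d D e  input=e d d $  — match e
step 5: stack=$ d D  input=d d $  — expand D -> λ
step 6: stack=$ d  input=d d $  — match d
step 7: stack=$  input=d $  — error: stack empty but input remains

d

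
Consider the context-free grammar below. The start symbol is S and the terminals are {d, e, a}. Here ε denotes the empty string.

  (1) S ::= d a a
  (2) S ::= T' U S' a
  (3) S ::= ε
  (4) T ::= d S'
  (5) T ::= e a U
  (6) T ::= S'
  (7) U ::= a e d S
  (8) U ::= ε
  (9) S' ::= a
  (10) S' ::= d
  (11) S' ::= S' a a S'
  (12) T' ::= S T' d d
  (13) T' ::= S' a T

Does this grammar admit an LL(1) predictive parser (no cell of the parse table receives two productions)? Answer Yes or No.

No

FIRST(S) = {ε, a, d}
FIRST(T) = {a, d, e}
FIRST(U) = {ε, a}
FIRST(S') = {a, d}
FIRST(T') = {a, d}
FOLLOW(S) = {$, a, d}
FOLLOW(T) = {a, d}
FOLLOW(U) = {a, d}
FOLLOW(S') = {a, d}
FOLLOW(T') = {a, d}
Cell M[S, a] receives both S ::= T' U S' a and S ::= ε — the grammar is not LL(1).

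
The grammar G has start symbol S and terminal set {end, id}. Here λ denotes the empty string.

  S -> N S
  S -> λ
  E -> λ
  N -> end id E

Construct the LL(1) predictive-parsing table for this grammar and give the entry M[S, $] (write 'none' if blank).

FIRST(E) = {λ}
FIRST(N) = {end}
FIRST(S) = {λ, end}  (via N S)
FOLLOW(S) includes $ since S is the start symbol.
FOLLOW(S): in S->N S, the suffix after S is empty (adds nothing new). Thus FOLLOW(S) = {$}.
For S -> N S: FIRST(N S) = {end}, so it goes in M[S, t] for t ∈ {end}.
For S -> λ: FIRST(λ) = {λ}, so it goes in M[S, t] for t ∈ {}; since λ ∈ FIRST, also for every t ∈ FOLLOW(S) = {$}.

S -> λ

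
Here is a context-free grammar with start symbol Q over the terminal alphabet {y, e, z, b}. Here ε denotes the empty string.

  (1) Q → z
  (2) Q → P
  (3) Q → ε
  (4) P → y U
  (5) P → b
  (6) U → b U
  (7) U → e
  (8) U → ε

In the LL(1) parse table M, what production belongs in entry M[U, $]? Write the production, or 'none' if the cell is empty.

FIRST(P) = {b, y}
FIRST(U) = {ε, b, e}
FIRST(Q) = {ε, b, y, z}  (via P)
FOLLOW(Q) includes $ since Q is the start symbol.
FOLLOW(P): in Q→P, the suffix after P is empty, so FOLLOW(P) ⊇ FOLLOW(Q) = {$}. Thus FOLLOW(P) = {$}.
FOLLOW(U): in P→y U, the suffix after U is empty, so FOLLOW(U) ⊇ FOLLOW(P) = {$}; in U→b U, the suffix after U is empty (adds nothing new). Thus FOLLOW(U) = {$}.
For U → b U: FIRST(b U) = {b}, so it goes in M[U, t] for t ∈ {b}.
For U → e: FIRST(e) = {e}, so it goes in M[U, t] for t ∈ {e}.
For U → ε: FIRST(ε) = {ε}, so it goes in M[U, t] for t ∈ {}; since ε ∈ FIRST, also for every t ∈ FOLLOW(U) = {$}.

U → ε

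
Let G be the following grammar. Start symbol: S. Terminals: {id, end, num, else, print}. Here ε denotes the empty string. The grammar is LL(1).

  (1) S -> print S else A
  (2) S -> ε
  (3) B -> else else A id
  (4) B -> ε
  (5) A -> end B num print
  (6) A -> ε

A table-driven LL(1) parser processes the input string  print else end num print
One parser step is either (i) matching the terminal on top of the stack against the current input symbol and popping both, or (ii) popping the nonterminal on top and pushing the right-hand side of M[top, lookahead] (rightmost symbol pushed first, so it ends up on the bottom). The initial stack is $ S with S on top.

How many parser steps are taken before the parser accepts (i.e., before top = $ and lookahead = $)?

     Stack              Input                       Action
  1  $ S                print else end num print $  expand S -> print S else A
  2  $ A else S print   print else end num print $  match print
  3  $ A else S         else end num print $        expand S -> ε
  4  $ A else           else end num print $        match else
  5  $ A                end num print $             expand A -> end B num print
  6  $ print num B end  end num print $             match end
  7  $ print num B      num print $                 expand B -> ε
  8  $ print num        num print $                 match num
  9  $ print            print $                     match print
Accept reached after 9 steps.

9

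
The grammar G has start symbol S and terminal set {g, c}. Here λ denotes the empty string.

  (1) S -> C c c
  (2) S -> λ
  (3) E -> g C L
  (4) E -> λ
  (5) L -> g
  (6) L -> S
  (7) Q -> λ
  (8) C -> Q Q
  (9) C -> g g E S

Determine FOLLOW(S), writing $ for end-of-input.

FIRST(E): from E->g C L we get {g}; from E->λ we get {λ}. So FIRST(E) = {λ, g}.
FIRST(Q): from Q->λ we get {λ}. So FIRST(Q) = {λ}.
FIRST(C): from C->Q Q we get {λ}; from C->g g E S we get {g}. So FIRST(C) = {λ, g}.
FIRST(S): from S->C c c we get {c, g}; from S->λ we get {λ}. So FIRST(S) = {λ, c, g}.
FIRST(L): from L->g we get {g}; from L->S we get {λ, c, g}. So FIRST(L) = {λ, c, g}.
FOLLOW(S) includes $ since S is the start symbol.
FOLLOW(S): in L->S, the suffix after S is empty, so FOLLOW(S) ⊇ FOLLOW(L) = {c, g}; in C->g g E S, the suffix after S is empty, so FOLLOW(S) ⊇ FOLLOW(C) = {c, g}. Thus FOLLOW(S) = {$, c, g}.
FOLLOW(E): in C->g g E S, E is followed by S with FIRST {λ, c, g}; in C->g g E S, the suffix after E is nullable, so FOLLOW(E) ⊇ FOLLOW(C) = {c, g}. Thus FOLLOW(E) = {c, g}.
FOLLOW(L): in E->g C L, the suffix after L is empty, so FOLLOW(L) ⊇ FOLLOW(E) = {c, g}. Thus FOLLOW(L) = {c, g}.
FOLLOW(C): in S->C c c, C is followed by c c with FIRST {c}; in E->g C L, C is followed by L with FIRST {λ, c, g}; in E->g C L, the suffix after C is nullable, so FOLLOW(C) ⊇ FOLLOW(E) = {c, g}. Thus FOLLOW(C) = {c, g}.
FOLLOW(Q): in C->Q Q (occurrence 1), Q is followed by Q with FIRST {λ}; in C->Q Q (occurrence 1), the suffix after Q is nullable, so FOLLOW(Q) ⊇ FOLLOW(C) = {c, g}; in C->Q Q (occurrence 2), the suffix after Q is empty, so FOLLOW(Q) ⊇ FOLLOW(C) = {c, g}. Thus FOLLOW(Q) = {c, g}.

{$, c, g}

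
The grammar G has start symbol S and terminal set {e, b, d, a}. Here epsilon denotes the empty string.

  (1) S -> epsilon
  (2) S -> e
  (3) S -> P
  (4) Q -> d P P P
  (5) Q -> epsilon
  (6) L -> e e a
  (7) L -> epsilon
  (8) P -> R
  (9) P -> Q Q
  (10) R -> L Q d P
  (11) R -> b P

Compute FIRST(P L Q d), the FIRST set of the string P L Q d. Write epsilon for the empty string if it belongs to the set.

{b, d, e}

FIRST(Q) = {epsilon, d}
FIRST(L) = {epsilon, e}
FIRST(R) = {b, d, e}  (via L Q d P)
FIRST(P) = {epsilon, b, d, e}  (via R, Q Q)
FIRST(S) = {epsilon, b, d, e}  (via P)
FIRST(P L Q d): take FIRST of each symbol in turn, carrying on past any symbol whose FIRST contains epsilon; result {b, d, e}.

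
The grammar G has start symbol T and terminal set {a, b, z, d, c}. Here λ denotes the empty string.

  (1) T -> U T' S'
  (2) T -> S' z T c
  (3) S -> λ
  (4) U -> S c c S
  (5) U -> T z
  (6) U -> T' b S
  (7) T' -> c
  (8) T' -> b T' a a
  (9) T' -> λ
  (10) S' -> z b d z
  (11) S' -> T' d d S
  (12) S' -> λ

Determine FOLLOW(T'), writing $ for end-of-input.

{$, a, b, c, d, z}

FIRST(S): from S->λ we get {λ}. So FIRST(S) = {λ}.
FIRST(T'): from T'->c we get {c}; from T'->b T' a a we get {b}; from T'->λ we get {λ}. So FIRST(T') = {λ, b, c}.
FIRST(S'): from S'->z b d z we get {z}; from S'->T' d d S we get {b, c, d}; from S'->λ we get {λ}. So FIRST(S') = {λ, b, c, d, z}.
FIRST(T): from T->U T' S' we get {b, c, d, z}; from T->S' z T c we get {b, c, d, z}. So FIRST(T) = {b, c, d, z}.
FIRST(U): from U->S c c S we get {c}; from U->T z we get {b, c, d, z}; from U->T' b S we get {b, c}. So FIRST(U) = {b, c, d, z}.
FOLLOW(T) includes $ since T is the start symbol.
FOLLOW(T): in T->S' z T c, T is followed by c with FIRST {c}; in U->T z, T is followed by z with FIRST {z}. Thus FOLLOW(T) = {$, c, z}.
FOLLOW(U): in T->U T' S', U is followed by T' S' with FIRST {λ, b, c, d, z}; in T->U T' S', the suffix after U is nullable, so FOLLOW(U) ⊇ FOLLOW(T) = {$, c, z}. Thus FOLLOW(U) = {$, b, c, d, z}.
FOLLOW(T'): in T->U T' S', T' is followed by S' with FIRST {λ, b, c, d, z}; in T->U T' S', the suffix after T' is nullable, so FOLLOW(T') ⊇ FOLLOW(T) = {$, c, z}; in U->T' b S, T' is followed by b S with FIRST {b}; in T'->b T' a a, T' is followed by a a with FIRST {a}; in S'->T' d d S, T' is followed by d d S with FIRST {d}. Thus FOLLOW(T') = {$, a, b, c, d, z}.
FOLLOW(S'): in T->U T' S', the suffix after S' is empty, so FOLLOW(S') ⊇ FOLLOW(T) = {$, c, z}; in T->S' z T c, S' is followed by z T c with FIRST {z}. Thus FOLLOW(S') = {$, c, z}.
FOLLOW(S): in U->S c c S (occurrence 1), S is followed by c c S with FIRST {c}; in U->S c c S (occurrence 2), the suffix after S is empty, so FOLLOW(S) ⊇ FOLLOW(U) = {$, b, c, d, z}; in U->T' b S, the suffix after S is empty, so FOLLOW(S) ⊇ FOLLOW(U) = {$, b, c, d, z}; in S'->T' d d S, the suffix after S is empty, so FOLLOW(S) ⊇ FOLLOW(S') = {$, c, z}. Thus FOLLOW(S) = {$, b, c, d, z}.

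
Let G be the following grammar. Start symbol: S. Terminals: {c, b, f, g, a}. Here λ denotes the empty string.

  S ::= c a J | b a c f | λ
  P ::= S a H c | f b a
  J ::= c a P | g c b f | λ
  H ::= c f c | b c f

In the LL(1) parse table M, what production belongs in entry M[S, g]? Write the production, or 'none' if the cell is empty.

none

FIRST(S) = {λ, b, c}
FIRST(J) = {λ, c, g}
FIRST(H) = {b, c}
FIRST(P) = {a, b, c, f}  (via S a H c)
FOLLOW(S) includes $ since S is the start symbol.
FOLLOW(S): in P::=S a H c, S is followed by a H c with FIRST {a}. Thus FOLLOW(S) = {$, a}.
For S ::= c a J: FIRST(c a J) = {c}, so it goes in M[S, t] for t ∈ {c}.
For S ::= b a c f: FIRST(b a c f) = {b}, so it goes in M[S, t] for t ∈ {b}.
For S ::= λ: FIRST(λ) = {λ}, so it goes in M[S, t] for t ∈ {}; since λ ∈ FIRST, also for every t ∈ FOLLOW(S) = {$, a}.
None of these place a production in M[S, g].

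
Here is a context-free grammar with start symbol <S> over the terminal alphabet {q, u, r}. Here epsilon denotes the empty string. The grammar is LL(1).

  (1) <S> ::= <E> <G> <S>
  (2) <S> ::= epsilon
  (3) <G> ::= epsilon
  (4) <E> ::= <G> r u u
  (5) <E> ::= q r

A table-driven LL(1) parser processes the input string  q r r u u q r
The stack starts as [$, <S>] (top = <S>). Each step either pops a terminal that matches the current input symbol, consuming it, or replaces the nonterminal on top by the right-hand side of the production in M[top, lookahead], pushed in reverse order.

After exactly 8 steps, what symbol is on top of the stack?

step 1: stack=$ <S>  input=q r r u u q r $  — expand <S> ::= <E> <G> <S>
step 2: stack=$ <S> <G> <E>  input=q r r u u q r $  — expand <E> ::= q r
step 3: stack=$ <S> <G> r q  input=q r r u u q r $  — match q
step 4: stack=$ <S> <G> r  input=r r u u q r $  — match r
step 5: stack=$ <S> <G>  input=r u u q r $  — expand <G> ::= epsilon
step 6: stack=$ <S>  input=r u u q r $  — expand <S> ::= <E> <G> <S>
step 7: stack=$ <S> <G> <E>  input=r u u q r $  — expand <E> ::= <G> r u u
step 8: stack=$ <S> <G> u u r <G>  input=r u u q r $  — expand <G> ::= epsilon
Stack after step 8: $ <S> <G> u u r (top = r).

r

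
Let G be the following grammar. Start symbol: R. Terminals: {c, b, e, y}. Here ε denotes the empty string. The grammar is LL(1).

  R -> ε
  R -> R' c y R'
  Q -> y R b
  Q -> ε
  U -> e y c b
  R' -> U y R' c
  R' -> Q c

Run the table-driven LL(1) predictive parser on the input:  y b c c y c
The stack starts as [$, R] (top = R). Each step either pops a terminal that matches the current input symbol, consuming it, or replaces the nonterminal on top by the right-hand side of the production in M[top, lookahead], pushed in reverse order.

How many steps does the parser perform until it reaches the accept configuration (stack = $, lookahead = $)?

12

step 1: stack=$ R  input=y b c c y c $  — expand R -> R' c y R'
step 2: stack=$ R' y c R'  input=y b c c y c $  — expand R' -> Q c
step 3: stack=$ R' y c c Q  input=y b c c y c $  — expand Q -> y R b
step 4: stack=$ R' y c c b R y  input=y b c c y c $  — match y
step 5: stack=$ R' y c c b R  input=b c c y c $  — expand R -> ε
step 6: stack=$ R' y c c b  input=b c c y c $  — match b
step 7: stack=$ R' y c c  input=c c y c $  — match c
step 8: stack=$ R' y c  input=c y c $  — match c
step 9: stack=$ R' y  input=y c $  — match y
step 10: stack=$ R'  input=c $  — expand R' -> Q c
step 11: stack=$ c Q  input=c $  — expand Q -> ε
step 12: stack=$ c  input=c $  — match c
Accept reached after 12 steps.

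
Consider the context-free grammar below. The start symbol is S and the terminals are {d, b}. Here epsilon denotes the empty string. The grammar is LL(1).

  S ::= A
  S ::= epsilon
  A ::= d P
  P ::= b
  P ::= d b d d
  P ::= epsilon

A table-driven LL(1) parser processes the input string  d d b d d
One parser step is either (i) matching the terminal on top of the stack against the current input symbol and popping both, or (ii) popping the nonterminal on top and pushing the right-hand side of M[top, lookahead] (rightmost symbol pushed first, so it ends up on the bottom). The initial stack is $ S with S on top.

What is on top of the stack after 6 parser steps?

d

step 1: stack=$ S  input=d d b d d $  — expand S ::= A
step 2: stack=$ A  input=d d b d d $  — expand A ::= d P
step 3: stack=$ P d  input=d d b d d $  — match d
step 4: stack=$ P  input=d b d d $  — expand P ::= d b d d
step 5: stack=$ d d b d  input=d b d d $  — match d
step 6: stack=$ d d b  input=b d d $  — match b
Stack after step 6: $ d d (top = d).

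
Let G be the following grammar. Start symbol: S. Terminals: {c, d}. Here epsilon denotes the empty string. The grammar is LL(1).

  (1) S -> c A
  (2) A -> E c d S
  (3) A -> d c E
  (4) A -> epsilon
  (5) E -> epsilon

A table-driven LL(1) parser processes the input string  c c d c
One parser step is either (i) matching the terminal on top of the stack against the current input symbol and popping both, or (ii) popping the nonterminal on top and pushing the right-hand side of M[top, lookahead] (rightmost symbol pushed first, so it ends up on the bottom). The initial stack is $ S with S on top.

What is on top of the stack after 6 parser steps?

     Stack      Input      Action
  1  $ S        c c d c $  expand S -> c A
  2  $ A c      c c d c $  match c
  3  $ A        c d c $    expand A -> E c d S
  4  $ S d c E  c d c $    expand E -> epsilon
  5  $ S d c    c d c $    match c
  6  $ S d      d c $      match d
Stack after step 6: $ S (top = S).

S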